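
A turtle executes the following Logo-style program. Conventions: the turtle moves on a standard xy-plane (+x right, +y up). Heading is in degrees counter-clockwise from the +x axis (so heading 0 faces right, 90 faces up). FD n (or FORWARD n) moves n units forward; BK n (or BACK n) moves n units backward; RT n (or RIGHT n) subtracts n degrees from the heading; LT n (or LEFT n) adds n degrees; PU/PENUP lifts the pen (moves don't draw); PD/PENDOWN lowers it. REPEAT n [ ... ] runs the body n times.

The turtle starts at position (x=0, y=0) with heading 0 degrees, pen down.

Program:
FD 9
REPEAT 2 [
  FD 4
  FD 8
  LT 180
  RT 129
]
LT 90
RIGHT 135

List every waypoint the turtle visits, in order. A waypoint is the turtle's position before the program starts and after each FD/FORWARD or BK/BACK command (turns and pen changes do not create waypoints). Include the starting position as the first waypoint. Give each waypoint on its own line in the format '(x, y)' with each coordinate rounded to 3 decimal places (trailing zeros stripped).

Answer: (0, 0)
(9, 0)
(13, 0)
(21, 0)
(23.517, 3.109)
(28.552, 9.326)

Derivation:
Executing turtle program step by step:
Start: pos=(0,0), heading=0, pen down
FD 9: (0,0) -> (9,0) [heading=0, draw]
REPEAT 2 [
  -- iteration 1/2 --
  FD 4: (9,0) -> (13,0) [heading=0, draw]
  FD 8: (13,0) -> (21,0) [heading=0, draw]
  LT 180: heading 0 -> 180
  RT 129: heading 180 -> 51
  -- iteration 2/2 --
  FD 4: (21,0) -> (23.517,3.109) [heading=51, draw]
  FD 8: (23.517,3.109) -> (28.552,9.326) [heading=51, draw]
  LT 180: heading 51 -> 231
  RT 129: heading 231 -> 102
]
LT 90: heading 102 -> 192
RT 135: heading 192 -> 57
Final: pos=(28.552,9.326), heading=57, 5 segment(s) drawn
Waypoints (6 total):
(0, 0)
(9, 0)
(13, 0)
(21, 0)
(23.517, 3.109)
(28.552, 9.326)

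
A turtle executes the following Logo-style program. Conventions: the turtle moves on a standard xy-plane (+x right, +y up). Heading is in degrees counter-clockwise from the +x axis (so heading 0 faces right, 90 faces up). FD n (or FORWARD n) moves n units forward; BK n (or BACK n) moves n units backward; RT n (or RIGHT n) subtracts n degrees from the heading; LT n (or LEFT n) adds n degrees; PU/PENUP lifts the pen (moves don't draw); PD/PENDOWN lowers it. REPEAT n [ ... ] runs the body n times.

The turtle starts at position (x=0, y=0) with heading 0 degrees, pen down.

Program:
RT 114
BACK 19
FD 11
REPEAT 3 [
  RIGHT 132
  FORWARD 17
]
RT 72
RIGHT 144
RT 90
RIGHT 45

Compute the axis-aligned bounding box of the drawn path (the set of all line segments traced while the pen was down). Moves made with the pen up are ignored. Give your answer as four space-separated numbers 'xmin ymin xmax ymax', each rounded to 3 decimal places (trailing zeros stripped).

Answer: -3.661 0 12.507 22.839

Derivation:
Executing turtle program step by step:
Start: pos=(0,0), heading=0, pen down
RT 114: heading 0 -> 246
BK 19: (0,0) -> (7.728,17.357) [heading=246, draw]
FD 11: (7.728,17.357) -> (3.254,7.308) [heading=246, draw]
REPEAT 3 [
  -- iteration 1/3 --
  RT 132: heading 246 -> 114
  FD 17: (3.254,7.308) -> (-3.661,22.839) [heading=114, draw]
  -- iteration 2/3 --
  RT 132: heading 114 -> 342
  FD 17: (-3.661,22.839) -> (12.507,17.585) [heading=342, draw]
  -- iteration 3/3 --
  RT 132: heading 342 -> 210
  FD 17: (12.507,17.585) -> (-2.215,9.085) [heading=210, draw]
]
RT 72: heading 210 -> 138
RT 144: heading 138 -> 354
RT 90: heading 354 -> 264
RT 45: heading 264 -> 219
Final: pos=(-2.215,9.085), heading=219, 5 segment(s) drawn

Segment endpoints: x in {-3.661, -2.215, 0, 3.254, 7.728, 12.507}, y in {0, 7.308, 9.085, 17.357, 17.585, 22.839}
xmin=-3.661, ymin=0, xmax=12.507, ymax=22.839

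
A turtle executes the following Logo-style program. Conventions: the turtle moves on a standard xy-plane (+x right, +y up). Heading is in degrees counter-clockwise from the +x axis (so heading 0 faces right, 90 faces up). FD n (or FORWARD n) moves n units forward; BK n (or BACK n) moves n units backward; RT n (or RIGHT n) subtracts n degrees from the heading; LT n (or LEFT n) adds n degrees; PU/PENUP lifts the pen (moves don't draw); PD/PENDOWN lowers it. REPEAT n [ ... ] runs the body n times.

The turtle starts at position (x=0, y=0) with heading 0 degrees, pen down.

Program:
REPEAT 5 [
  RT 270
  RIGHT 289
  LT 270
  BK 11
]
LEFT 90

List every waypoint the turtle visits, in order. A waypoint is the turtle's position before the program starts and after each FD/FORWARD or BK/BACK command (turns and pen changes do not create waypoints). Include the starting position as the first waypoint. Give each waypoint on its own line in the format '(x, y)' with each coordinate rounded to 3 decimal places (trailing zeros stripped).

Executing turtle program step by step:
Start: pos=(0,0), heading=0, pen down
REPEAT 5 [
  -- iteration 1/5 --
  RT 270: heading 0 -> 90
  RT 289: heading 90 -> 161
  LT 270: heading 161 -> 71
  BK 11: (0,0) -> (-3.581,-10.401) [heading=71, draw]
  -- iteration 2/5 --
  RT 270: heading 71 -> 161
  RT 289: heading 161 -> 232
  LT 270: heading 232 -> 142
  BK 11: (-3.581,-10.401) -> (5.087,-17.173) [heading=142, draw]
  -- iteration 3/5 --
  RT 270: heading 142 -> 232
  RT 289: heading 232 -> 303
  LT 270: heading 303 -> 213
  BK 11: (5.087,-17.173) -> (14.312,-11.182) [heading=213, draw]
  -- iteration 4/5 --
  RT 270: heading 213 -> 303
  RT 289: heading 303 -> 14
  LT 270: heading 14 -> 284
  BK 11: (14.312,-11.182) -> (11.651,-0.509) [heading=284, draw]
  -- iteration 5/5 --
  RT 270: heading 284 -> 14
  RT 289: heading 14 -> 85
  LT 270: heading 85 -> 355
  BK 11: (11.651,-0.509) -> (0.693,0.45) [heading=355, draw]
]
LT 90: heading 355 -> 85
Final: pos=(0.693,0.45), heading=85, 5 segment(s) drawn
Waypoints (6 total):
(0, 0)
(-3.581, -10.401)
(5.087, -17.173)
(14.312, -11.182)
(11.651, -0.509)
(0.693, 0.45)

Answer: (0, 0)
(-3.581, -10.401)
(5.087, -17.173)
(14.312, -11.182)
(11.651, -0.509)
(0.693, 0.45)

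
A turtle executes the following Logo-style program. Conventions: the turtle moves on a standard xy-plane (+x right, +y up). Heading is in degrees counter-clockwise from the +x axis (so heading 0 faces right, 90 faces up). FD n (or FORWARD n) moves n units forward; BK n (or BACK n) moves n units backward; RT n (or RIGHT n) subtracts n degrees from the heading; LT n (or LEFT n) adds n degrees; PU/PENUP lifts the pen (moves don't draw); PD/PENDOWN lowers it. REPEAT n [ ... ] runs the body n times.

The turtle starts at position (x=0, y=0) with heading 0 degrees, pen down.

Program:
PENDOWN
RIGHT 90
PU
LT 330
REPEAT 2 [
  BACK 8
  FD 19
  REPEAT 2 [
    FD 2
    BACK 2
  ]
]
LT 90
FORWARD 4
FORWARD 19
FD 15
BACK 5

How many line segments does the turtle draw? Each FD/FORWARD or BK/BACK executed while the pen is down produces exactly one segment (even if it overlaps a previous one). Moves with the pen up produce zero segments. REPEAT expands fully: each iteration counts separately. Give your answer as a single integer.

Executing turtle program step by step:
Start: pos=(0,0), heading=0, pen down
PD: pen down
RT 90: heading 0 -> 270
PU: pen up
LT 330: heading 270 -> 240
REPEAT 2 [
  -- iteration 1/2 --
  BK 8: (0,0) -> (4,6.928) [heading=240, move]
  FD 19: (4,6.928) -> (-5.5,-9.526) [heading=240, move]
  REPEAT 2 [
    -- iteration 1/2 --
    FD 2: (-5.5,-9.526) -> (-6.5,-11.258) [heading=240, move]
    BK 2: (-6.5,-11.258) -> (-5.5,-9.526) [heading=240, move]
    -- iteration 2/2 --
    FD 2: (-5.5,-9.526) -> (-6.5,-11.258) [heading=240, move]
    BK 2: (-6.5,-11.258) -> (-5.5,-9.526) [heading=240, move]
  ]
  -- iteration 2/2 --
  BK 8: (-5.5,-9.526) -> (-1.5,-2.598) [heading=240, move]
  FD 19: (-1.5,-2.598) -> (-11,-19.053) [heading=240, move]
  REPEAT 2 [
    -- iteration 1/2 --
    FD 2: (-11,-19.053) -> (-12,-20.785) [heading=240, move]
    BK 2: (-12,-20.785) -> (-11,-19.053) [heading=240, move]
    -- iteration 2/2 --
    FD 2: (-11,-19.053) -> (-12,-20.785) [heading=240, move]
    BK 2: (-12,-20.785) -> (-11,-19.053) [heading=240, move]
  ]
]
LT 90: heading 240 -> 330
FD 4: (-11,-19.053) -> (-7.536,-21.053) [heading=330, move]
FD 19: (-7.536,-21.053) -> (8.919,-30.553) [heading=330, move]
FD 15: (8.919,-30.553) -> (21.909,-38.053) [heading=330, move]
BK 5: (21.909,-38.053) -> (17.579,-35.553) [heading=330, move]
Final: pos=(17.579,-35.553), heading=330, 0 segment(s) drawn
Segments drawn: 0

Answer: 0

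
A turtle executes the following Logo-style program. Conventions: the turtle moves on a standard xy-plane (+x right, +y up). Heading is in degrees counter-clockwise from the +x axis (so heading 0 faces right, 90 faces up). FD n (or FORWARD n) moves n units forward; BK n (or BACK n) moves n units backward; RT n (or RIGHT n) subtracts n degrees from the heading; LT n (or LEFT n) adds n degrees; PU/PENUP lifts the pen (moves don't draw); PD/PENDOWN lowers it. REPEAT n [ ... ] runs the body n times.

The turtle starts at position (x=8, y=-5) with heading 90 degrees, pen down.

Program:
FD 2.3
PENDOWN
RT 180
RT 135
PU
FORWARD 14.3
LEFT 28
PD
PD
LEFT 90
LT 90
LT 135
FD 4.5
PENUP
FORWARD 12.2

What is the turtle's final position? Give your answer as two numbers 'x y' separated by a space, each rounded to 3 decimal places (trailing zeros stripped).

Answer: -9.952 22.157

Derivation:
Executing turtle program step by step:
Start: pos=(8,-5), heading=90, pen down
FD 2.3: (8,-5) -> (8,-2.7) [heading=90, draw]
PD: pen down
RT 180: heading 90 -> 270
RT 135: heading 270 -> 135
PU: pen up
FD 14.3: (8,-2.7) -> (-2.112,7.412) [heading=135, move]
LT 28: heading 135 -> 163
PD: pen down
PD: pen down
LT 90: heading 163 -> 253
LT 90: heading 253 -> 343
LT 135: heading 343 -> 118
FD 4.5: (-2.112,7.412) -> (-4.224,11.385) [heading=118, draw]
PU: pen up
FD 12.2: (-4.224,11.385) -> (-9.952,22.157) [heading=118, move]
Final: pos=(-9.952,22.157), heading=118, 2 segment(s) drawn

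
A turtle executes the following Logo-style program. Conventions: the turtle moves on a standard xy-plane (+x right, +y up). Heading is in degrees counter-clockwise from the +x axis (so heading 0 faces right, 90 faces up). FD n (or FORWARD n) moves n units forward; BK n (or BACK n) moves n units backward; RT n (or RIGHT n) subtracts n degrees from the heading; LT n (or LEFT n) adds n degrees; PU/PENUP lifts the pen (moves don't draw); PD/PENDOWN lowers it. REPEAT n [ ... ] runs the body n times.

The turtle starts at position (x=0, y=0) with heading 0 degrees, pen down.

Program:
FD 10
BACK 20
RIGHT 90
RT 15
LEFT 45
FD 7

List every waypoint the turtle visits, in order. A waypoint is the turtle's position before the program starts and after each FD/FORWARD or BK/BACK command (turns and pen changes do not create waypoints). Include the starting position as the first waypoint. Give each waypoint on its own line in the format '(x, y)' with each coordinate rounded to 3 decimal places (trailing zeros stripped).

Executing turtle program step by step:
Start: pos=(0,0), heading=0, pen down
FD 10: (0,0) -> (10,0) [heading=0, draw]
BK 20: (10,0) -> (-10,0) [heading=0, draw]
RT 90: heading 0 -> 270
RT 15: heading 270 -> 255
LT 45: heading 255 -> 300
FD 7: (-10,0) -> (-6.5,-6.062) [heading=300, draw]
Final: pos=(-6.5,-6.062), heading=300, 3 segment(s) drawn
Waypoints (4 total):
(0, 0)
(10, 0)
(-10, 0)
(-6.5, -6.062)

Answer: (0, 0)
(10, 0)
(-10, 0)
(-6.5, -6.062)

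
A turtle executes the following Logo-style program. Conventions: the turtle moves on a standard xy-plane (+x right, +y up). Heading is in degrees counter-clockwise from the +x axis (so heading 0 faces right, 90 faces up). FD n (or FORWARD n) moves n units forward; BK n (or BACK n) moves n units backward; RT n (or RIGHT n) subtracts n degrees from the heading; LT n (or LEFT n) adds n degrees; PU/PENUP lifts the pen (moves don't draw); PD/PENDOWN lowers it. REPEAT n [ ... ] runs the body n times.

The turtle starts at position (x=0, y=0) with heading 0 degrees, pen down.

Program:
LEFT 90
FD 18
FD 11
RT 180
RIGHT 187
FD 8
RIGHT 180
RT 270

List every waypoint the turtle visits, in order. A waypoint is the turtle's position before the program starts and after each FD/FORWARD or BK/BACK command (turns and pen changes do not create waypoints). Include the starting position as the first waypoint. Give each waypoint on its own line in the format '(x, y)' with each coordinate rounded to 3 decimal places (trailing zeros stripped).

Executing turtle program step by step:
Start: pos=(0,0), heading=0, pen down
LT 90: heading 0 -> 90
FD 18: (0,0) -> (0,18) [heading=90, draw]
FD 11: (0,18) -> (0,29) [heading=90, draw]
RT 180: heading 90 -> 270
RT 187: heading 270 -> 83
FD 8: (0,29) -> (0.975,36.94) [heading=83, draw]
RT 180: heading 83 -> 263
RT 270: heading 263 -> 353
Final: pos=(0.975,36.94), heading=353, 3 segment(s) drawn
Waypoints (4 total):
(0, 0)
(0, 18)
(0, 29)
(0.975, 36.94)

Answer: (0, 0)
(0, 18)
(0, 29)
(0.975, 36.94)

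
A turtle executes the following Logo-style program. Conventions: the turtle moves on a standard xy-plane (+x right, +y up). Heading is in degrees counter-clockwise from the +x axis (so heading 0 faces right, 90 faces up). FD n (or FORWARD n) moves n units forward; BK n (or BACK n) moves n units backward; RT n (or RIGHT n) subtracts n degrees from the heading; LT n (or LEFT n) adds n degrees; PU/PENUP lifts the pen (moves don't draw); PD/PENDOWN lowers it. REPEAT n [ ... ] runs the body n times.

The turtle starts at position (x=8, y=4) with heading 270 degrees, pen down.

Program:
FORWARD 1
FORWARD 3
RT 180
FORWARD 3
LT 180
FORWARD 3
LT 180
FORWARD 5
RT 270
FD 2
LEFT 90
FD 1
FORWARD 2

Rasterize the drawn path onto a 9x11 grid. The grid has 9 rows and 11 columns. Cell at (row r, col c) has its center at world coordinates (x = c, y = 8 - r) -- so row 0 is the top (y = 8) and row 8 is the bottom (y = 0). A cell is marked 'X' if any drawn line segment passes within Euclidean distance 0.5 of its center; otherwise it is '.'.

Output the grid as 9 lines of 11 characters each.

Segment 0: (8,4) -> (8,3)
Segment 1: (8,3) -> (8,0)
Segment 2: (8,0) -> (8,3)
Segment 3: (8,3) -> (8,0)
Segment 4: (8,0) -> (8,5)
Segment 5: (8,5) -> (6,5)
Segment 6: (6,5) -> (6,4)
Segment 7: (6,4) -> (6,2)

Answer: ...........
...........
...........
......XXX..
......X.X..
......X.X..
......X.X..
........X..
........X..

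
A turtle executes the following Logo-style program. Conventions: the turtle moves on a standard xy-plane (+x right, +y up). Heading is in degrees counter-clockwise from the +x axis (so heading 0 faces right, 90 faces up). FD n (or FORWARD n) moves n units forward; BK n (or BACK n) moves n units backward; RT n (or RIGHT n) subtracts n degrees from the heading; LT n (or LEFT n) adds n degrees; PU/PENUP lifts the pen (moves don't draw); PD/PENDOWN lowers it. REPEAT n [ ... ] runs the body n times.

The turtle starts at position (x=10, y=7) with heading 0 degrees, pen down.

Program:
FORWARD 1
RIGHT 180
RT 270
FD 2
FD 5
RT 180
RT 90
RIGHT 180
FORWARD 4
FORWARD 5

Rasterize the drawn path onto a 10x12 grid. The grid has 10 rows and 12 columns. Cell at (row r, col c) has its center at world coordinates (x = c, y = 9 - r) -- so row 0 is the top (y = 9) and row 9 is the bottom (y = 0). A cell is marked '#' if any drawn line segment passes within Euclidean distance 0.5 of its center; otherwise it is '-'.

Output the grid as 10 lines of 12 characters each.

Answer: ------------
------------
----------##
-----------#
-----------#
-----------#
-----------#
-----------#
-----------#
--##########

Derivation:
Segment 0: (10,7) -> (11,7)
Segment 1: (11,7) -> (11,5)
Segment 2: (11,5) -> (11,0)
Segment 3: (11,0) -> (7,-0)
Segment 4: (7,-0) -> (2,-0)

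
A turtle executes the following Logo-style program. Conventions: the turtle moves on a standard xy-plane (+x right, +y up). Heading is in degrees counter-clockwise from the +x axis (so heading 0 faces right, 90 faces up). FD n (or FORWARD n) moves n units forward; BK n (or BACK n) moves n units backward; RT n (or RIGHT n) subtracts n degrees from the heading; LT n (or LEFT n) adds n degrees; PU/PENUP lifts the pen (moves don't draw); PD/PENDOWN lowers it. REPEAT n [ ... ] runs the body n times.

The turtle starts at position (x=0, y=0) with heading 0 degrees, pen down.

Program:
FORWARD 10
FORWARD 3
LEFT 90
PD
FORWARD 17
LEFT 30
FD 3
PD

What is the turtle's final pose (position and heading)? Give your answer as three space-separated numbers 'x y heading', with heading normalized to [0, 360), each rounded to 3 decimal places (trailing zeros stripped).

Answer: 11.5 19.598 120

Derivation:
Executing turtle program step by step:
Start: pos=(0,0), heading=0, pen down
FD 10: (0,0) -> (10,0) [heading=0, draw]
FD 3: (10,0) -> (13,0) [heading=0, draw]
LT 90: heading 0 -> 90
PD: pen down
FD 17: (13,0) -> (13,17) [heading=90, draw]
LT 30: heading 90 -> 120
FD 3: (13,17) -> (11.5,19.598) [heading=120, draw]
PD: pen down
Final: pos=(11.5,19.598), heading=120, 4 segment(s) drawn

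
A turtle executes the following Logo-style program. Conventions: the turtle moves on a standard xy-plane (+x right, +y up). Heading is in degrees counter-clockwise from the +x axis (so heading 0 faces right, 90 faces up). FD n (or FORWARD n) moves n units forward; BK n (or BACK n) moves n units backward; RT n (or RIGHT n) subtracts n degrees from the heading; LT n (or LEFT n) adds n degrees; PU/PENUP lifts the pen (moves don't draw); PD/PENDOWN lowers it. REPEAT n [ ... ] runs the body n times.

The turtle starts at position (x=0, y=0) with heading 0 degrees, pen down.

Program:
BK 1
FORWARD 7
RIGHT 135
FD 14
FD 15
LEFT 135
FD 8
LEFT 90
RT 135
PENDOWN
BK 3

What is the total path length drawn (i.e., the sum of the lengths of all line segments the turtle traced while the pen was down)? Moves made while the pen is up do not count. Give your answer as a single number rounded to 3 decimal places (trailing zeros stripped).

Answer: 48

Derivation:
Executing turtle program step by step:
Start: pos=(0,0), heading=0, pen down
BK 1: (0,0) -> (-1,0) [heading=0, draw]
FD 7: (-1,0) -> (6,0) [heading=0, draw]
RT 135: heading 0 -> 225
FD 14: (6,0) -> (-3.899,-9.899) [heading=225, draw]
FD 15: (-3.899,-9.899) -> (-14.506,-20.506) [heading=225, draw]
LT 135: heading 225 -> 0
FD 8: (-14.506,-20.506) -> (-6.506,-20.506) [heading=0, draw]
LT 90: heading 0 -> 90
RT 135: heading 90 -> 315
PD: pen down
BK 3: (-6.506,-20.506) -> (-8.627,-18.385) [heading=315, draw]
Final: pos=(-8.627,-18.385), heading=315, 6 segment(s) drawn

Segment lengths:
  seg 1: (0,0) -> (-1,0), length = 1
  seg 2: (-1,0) -> (6,0), length = 7
  seg 3: (6,0) -> (-3.899,-9.899), length = 14
  seg 4: (-3.899,-9.899) -> (-14.506,-20.506), length = 15
  seg 5: (-14.506,-20.506) -> (-6.506,-20.506), length = 8
  seg 6: (-6.506,-20.506) -> (-8.627,-18.385), length = 3
Total = 48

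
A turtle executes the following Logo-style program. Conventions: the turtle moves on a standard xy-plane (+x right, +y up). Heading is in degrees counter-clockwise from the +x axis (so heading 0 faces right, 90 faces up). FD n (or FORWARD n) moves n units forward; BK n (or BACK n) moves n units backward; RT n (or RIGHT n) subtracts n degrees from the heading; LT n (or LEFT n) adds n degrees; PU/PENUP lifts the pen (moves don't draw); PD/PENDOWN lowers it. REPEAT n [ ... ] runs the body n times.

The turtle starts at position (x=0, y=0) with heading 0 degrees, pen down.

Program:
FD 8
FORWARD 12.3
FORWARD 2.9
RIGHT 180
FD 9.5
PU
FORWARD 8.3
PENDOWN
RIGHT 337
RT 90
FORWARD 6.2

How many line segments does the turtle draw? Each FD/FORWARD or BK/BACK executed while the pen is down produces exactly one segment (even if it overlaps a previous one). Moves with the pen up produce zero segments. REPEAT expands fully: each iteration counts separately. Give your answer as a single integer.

Answer: 5

Derivation:
Executing turtle program step by step:
Start: pos=(0,0), heading=0, pen down
FD 8: (0,0) -> (8,0) [heading=0, draw]
FD 12.3: (8,0) -> (20.3,0) [heading=0, draw]
FD 2.9: (20.3,0) -> (23.2,0) [heading=0, draw]
RT 180: heading 0 -> 180
FD 9.5: (23.2,0) -> (13.7,0) [heading=180, draw]
PU: pen up
FD 8.3: (13.7,0) -> (5.4,0) [heading=180, move]
PD: pen down
RT 337: heading 180 -> 203
RT 90: heading 203 -> 113
FD 6.2: (5.4,0) -> (2.977,5.707) [heading=113, draw]
Final: pos=(2.977,5.707), heading=113, 5 segment(s) drawn
Segments drawn: 5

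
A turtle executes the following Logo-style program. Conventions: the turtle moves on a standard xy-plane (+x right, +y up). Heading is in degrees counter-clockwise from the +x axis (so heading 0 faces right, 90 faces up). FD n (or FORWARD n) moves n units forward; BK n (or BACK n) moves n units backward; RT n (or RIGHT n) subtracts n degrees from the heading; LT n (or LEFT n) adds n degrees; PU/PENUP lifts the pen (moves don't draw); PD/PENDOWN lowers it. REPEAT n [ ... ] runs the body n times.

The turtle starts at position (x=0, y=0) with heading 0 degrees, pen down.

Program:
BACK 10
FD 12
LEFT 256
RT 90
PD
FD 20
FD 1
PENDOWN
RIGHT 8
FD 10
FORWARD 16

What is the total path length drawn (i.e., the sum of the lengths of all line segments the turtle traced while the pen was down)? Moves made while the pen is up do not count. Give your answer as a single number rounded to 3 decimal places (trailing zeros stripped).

Executing turtle program step by step:
Start: pos=(0,0), heading=0, pen down
BK 10: (0,0) -> (-10,0) [heading=0, draw]
FD 12: (-10,0) -> (2,0) [heading=0, draw]
LT 256: heading 0 -> 256
RT 90: heading 256 -> 166
PD: pen down
FD 20: (2,0) -> (-17.406,4.838) [heading=166, draw]
FD 1: (-17.406,4.838) -> (-18.376,5.08) [heading=166, draw]
PD: pen down
RT 8: heading 166 -> 158
FD 10: (-18.376,5.08) -> (-27.648,8.826) [heading=158, draw]
FD 16: (-27.648,8.826) -> (-42.483,14.82) [heading=158, draw]
Final: pos=(-42.483,14.82), heading=158, 6 segment(s) drawn

Segment lengths:
  seg 1: (0,0) -> (-10,0), length = 10
  seg 2: (-10,0) -> (2,0), length = 12
  seg 3: (2,0) -> (-17.406,4.838), length = 20
  seg 4: (-17.406,4.838) -> (-18.376,5.08), length = 1
  seg 5: (-18.376,5.08) -> (-27.648,8.826), length = 10
  seg 6: (-27.648,8.826) -> (-42.483,14.82), length = 16
Total = 69

Answer: 69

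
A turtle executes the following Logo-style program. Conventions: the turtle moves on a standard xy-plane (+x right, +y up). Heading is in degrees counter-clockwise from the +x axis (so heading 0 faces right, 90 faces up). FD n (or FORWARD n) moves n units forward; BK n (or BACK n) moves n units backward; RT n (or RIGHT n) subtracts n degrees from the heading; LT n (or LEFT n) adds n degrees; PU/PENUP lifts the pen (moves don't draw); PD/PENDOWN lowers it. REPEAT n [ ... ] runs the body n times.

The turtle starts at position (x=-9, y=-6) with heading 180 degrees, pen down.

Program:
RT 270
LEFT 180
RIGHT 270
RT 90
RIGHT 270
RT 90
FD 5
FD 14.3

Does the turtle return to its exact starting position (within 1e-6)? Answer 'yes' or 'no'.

Executing turtle program step by step:
Start: pos=(-9,-6), heading=180, pen down
RT 270: heading 180 -> 270
LT 180: heading 270 -> 90
RT 270: heading 90 -> 180
RT 90: heading 180 -> 90
RT 270: heading 90 -> 180
RT 90: heading 180 -> 90
FD 5: (-9,-6) -> (-9,-1) [heading=90, draw]
FD 14.3: (-9,-1) -> (-9,13.3) [heading=90, draw]
Final: pos=(-9,13.3), heading=90, 2 segment(s) drawn

Start position: (-9, -6)
Final position: (-9, 13.3)
Distance = 19.3; >= 1e-6 -> NOT closed

Answer: no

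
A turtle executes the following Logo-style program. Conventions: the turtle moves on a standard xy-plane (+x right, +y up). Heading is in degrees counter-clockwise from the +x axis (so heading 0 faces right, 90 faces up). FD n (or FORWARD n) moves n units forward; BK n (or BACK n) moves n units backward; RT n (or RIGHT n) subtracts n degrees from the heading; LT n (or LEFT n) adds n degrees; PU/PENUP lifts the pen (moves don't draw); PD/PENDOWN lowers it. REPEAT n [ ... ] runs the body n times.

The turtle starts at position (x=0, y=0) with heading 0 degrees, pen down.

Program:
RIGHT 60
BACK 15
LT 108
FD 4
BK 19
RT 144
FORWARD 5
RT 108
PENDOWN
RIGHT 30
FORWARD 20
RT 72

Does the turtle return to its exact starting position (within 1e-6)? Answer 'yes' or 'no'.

Executing turtle program step by step:
Start: pos=(0,0), heading=0, pen down
RT 60: heading 0 -> 300
BK 15: (0,0) -> (-7.5,12.99) [heading=300, draw]
LT 108: heading 300 -> 48
FD 4: (-7.5,12.99) -> (-4.823,15.963) [heading=48, draw]
BK 19: (-4.823,15.963) -> (-17.537,1.843) [heading=48, draw]
RT 144: heading 48 -> 264
FD 5: (-17.537,1.843) -> (-18.06,-3.129) [heading=264, draw]
RT 108: heading 264 -> 156
PD: pen down
RT 30: heading 156 -> 126
FD 20: (-18.06,-3.129) -> (-29.815,13.051) [heading=126, draw]
RT 72: heading 126 -> 54
Final: pos=(-29.815,13.051), heading=54, 5 segment(s) drawn

Start position: (0, 0)
Final position: (-29.815, 13.051)
Distance = 32.547; >= 1e-6 -> NOT closed

Answer: no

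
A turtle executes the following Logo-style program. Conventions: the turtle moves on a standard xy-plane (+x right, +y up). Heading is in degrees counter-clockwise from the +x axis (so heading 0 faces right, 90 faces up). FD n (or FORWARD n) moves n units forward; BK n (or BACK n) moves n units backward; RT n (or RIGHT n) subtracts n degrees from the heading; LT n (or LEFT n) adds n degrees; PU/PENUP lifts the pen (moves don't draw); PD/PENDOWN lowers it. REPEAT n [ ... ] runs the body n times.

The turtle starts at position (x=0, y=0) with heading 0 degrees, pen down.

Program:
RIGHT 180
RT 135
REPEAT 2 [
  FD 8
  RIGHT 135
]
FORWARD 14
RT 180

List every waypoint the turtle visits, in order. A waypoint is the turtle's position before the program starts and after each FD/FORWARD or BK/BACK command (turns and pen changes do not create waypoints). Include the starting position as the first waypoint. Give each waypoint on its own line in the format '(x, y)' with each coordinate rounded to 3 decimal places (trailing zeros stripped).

Answer: (0, 0)
(5.657, 5.657)
(5.657, -2.343)
(-4.243, 7.556)

Derivation:
Executing turtle program step by step:
Start: pos=(0,0), heading=0, pen down
RT 180: heading 0 -> 180
RT 135: heading 180 -> 45
REPEAT 2 [
  -- iteration 1/2 --
  FD 8: (0,0) -> (5.657,5.657) [heading=45, draw]
  RT 135: heading 45 -> 270
  -- iteration 2/2 --
  FD 8: (5.657,5.657) -> (5.657,-2.343) [heading=270, draw]
  RT 135: heading 270 -> 135
]
FD 14: (5.657,-2.343) -> (-4.243,7.556) [heading=135, draw]
RT 180: heading 135 -> 315
Final: pos=(-4.243,7.556), heading=315, 3 segment(s) drawn
Waypoints (4 total):
(0, 0)
(5.657, 5.657)
(5.657, -2.343)
(-4.243, 7.556)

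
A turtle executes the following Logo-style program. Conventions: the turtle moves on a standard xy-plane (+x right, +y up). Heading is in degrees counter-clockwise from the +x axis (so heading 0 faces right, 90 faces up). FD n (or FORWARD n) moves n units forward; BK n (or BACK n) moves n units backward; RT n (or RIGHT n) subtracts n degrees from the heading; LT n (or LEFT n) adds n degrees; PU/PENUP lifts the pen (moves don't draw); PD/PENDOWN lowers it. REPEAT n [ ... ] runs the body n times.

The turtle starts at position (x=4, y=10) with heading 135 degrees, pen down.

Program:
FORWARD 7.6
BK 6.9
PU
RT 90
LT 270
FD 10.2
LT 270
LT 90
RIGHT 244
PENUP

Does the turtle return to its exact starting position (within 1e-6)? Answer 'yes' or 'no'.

Answer: no

Derivation:
Executing turtle program step by step:
Start: pos=(4,10), heading=135, pen down
FD 7.6: (4,10) -> (-1.374,15.374) [heading=135, draw]
BK 6.9: (-1.374,15.374) -> (3.505,10.495) [heading=135, draw]
PU: pen up
RT 90: heading 135 -> 45
LT 270: heading 45 -> 315
FD 10.2: (3.505,10.495) -> (10.718,3.282) [heading=315, move]
LT 270: heading 315 -> 225
LT 90: heading 225 -> 315
RT 244: heading 315 -> 71
PU: pen up
Final: pos=(10.718,3.282), heading=71, 2 segment(s) drawn

Start position: (4, 10)
Final position: (10.718, 3.282)
Distance = 9.5; >= 1e-6 -> NOT closed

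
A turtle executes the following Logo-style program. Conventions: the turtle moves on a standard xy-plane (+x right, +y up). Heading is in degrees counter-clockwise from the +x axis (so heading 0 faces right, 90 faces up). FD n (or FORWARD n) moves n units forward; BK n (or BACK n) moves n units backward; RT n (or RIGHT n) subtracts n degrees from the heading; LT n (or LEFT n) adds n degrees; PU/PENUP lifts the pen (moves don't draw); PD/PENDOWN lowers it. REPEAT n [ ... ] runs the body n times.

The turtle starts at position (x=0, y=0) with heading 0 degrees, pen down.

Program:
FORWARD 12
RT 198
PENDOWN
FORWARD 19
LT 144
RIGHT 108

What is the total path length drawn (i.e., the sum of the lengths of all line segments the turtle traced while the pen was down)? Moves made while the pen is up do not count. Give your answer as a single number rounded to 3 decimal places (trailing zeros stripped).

Answer: 31

Derivation:
Executing turtle program step by step:
Start: pos=(0,0), heading=0, pen down
FD 12: (0,0) -> (12,0) [heading=0, draw]
RT 198: heading 0 -> 162
PD: pen down
FD 19: (12,0) -> (-6.07,5.871) [heading=162, draw]
LT 144: heading 162 -> 306
RT 108: heading 306 -> 198
Final: pos=(-6.07,5.871), heading=198, 2 segment(s) drawn

Segment lengths:
  seg 1: (0,0) -> (12,0), length = 12
  seg 2: (12,0) -> (-6.07,5.871), length = 19
Total = 31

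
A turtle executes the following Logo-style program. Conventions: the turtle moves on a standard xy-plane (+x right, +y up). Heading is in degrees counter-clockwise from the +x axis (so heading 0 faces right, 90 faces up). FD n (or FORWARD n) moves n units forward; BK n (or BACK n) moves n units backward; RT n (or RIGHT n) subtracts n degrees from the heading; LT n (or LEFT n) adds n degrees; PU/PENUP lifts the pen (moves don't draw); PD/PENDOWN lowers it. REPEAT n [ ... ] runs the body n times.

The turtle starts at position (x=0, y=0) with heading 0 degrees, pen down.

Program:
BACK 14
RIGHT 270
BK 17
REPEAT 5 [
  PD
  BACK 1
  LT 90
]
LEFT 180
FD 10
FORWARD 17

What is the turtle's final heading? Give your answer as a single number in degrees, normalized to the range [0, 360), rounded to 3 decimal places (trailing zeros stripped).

Executing turtle program step by step:
Start: pos=(0,0), heading=0, pen down
BK 14: (0,0) -> (-14,0) [heading=0, draw]
RT 270: heading 0 -> 90
BK 17: (-14,0) -> (-14,-17) [heading=90, draw]
REPEAT 5 [
  -- iteration 1/5 --
  PD: pen down
  BK 1: (-14,-17) -> (-14,-18) [heading=90, draw]
  LT 90: heading 90 -> 180
  -- iteration 2/5 --
  PD: pen down
  BK 1: (-14,-18) -> (-13,-18) [heading=180, draw]
  LT 90: heading 180 -> 270
  -- iteration 3/5 --
  PD: pen down
  BK 1: (-13,-18) -> (-13,-17) [heading=270, draw]
  LT 90: heading 270 -> 0
  -- iteration 4/5 --
  PD: pen down
  BK 1: (-13,-17) -> (-14,-17) [heading=0, draw]
  LT 90: heading 0 -> 90
  -- iteration 5/5 --
  PD: pen down
  BK 1: (-14,-17) -> (-14,-18) [heading=90, draw]
  LT 90: heading 90 -> 180
]
LT 180: heading 180 -> 0
FD 10: (-14,-18) -> (-4,-18) [heading=0, draw]
FD 17: (-4,-18) -> (13,-18) [heading=0, draw]
Final: pos=(13,-18), heading=0, 9 segment(s) drawn

Answer: 0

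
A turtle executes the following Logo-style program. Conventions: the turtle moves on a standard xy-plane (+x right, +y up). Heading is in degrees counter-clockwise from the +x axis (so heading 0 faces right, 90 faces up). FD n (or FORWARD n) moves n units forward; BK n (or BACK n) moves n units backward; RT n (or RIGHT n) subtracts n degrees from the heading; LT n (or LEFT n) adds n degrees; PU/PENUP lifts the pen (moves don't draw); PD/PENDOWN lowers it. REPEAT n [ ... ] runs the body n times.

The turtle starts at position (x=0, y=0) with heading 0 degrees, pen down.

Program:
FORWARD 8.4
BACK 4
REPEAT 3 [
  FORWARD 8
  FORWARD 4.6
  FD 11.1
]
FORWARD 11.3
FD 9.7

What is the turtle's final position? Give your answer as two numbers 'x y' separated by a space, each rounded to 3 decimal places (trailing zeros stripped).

Executing turtle program step by step:
Start: pos=(0,0), heading=0, pen down
FD 8.4: (0,0) -> (8.4,0) [heading=0, draw]
BK 4: (8.4,0) -> (4.4,0) [heading=0, draw]
REPEAT 3 [
  -- iteration 1/3 --
  FD 8: (4.4,0) -> (12.4,0) [heading=0, draw]
  FD 4.6: (12.4,0) -> (17,0) [heading=0, draw]
  FD 11.1: (17,0) -> (28.1,0) [heading=0, draw]
  -- iteration 2/3 --
  FD 8: (28.1,0) -> (36.1,0) [heading=0, draw]
  FD 4.6: (36.1,0) -> (40.7,0) [heading=0, draw]
  FD 11.1: (40.7,0) -> (51.8,0) [heading=0, draw]
  -- iteration 3/3 --
  FD 8: (51.8,0) -> (59.8,0) [heading=0, draw]
  FD 4.6: (59.8,0) -> (64.4,0) [heading=0, draw]
  FD 11.1: (64.4,0) -> (75.5,0) [heading=0, draw]
]
FD 11.3: (75.5,0) -> (86.8,0) [heading=0, draw]
FD 9.7: (86.8,0) -> (96.5,0) [heading=0, draw]
Final: pos=(96.5,0), heading=0, 13 segment(s) drawn

Answer: 96.5 0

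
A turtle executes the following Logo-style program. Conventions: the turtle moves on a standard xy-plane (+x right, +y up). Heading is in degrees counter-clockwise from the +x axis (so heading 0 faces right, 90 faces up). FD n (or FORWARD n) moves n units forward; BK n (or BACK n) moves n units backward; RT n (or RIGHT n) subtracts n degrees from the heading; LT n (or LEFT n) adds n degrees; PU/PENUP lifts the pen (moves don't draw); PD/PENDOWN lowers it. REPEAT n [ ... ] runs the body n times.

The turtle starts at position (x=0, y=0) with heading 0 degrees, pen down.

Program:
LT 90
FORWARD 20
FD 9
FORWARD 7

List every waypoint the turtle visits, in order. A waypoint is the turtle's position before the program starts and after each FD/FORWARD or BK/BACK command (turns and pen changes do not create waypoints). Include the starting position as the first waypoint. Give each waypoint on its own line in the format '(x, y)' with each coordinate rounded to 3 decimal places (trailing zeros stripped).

Executing turtle program step by step:
Start: pos=(0,0), heading=0, pen down
LT 90: heading 0 -> 90
FD 20: (0,0) -> (0,20) [heading=90, draw]
FD 9: (0,20) -> (0,29) [heading=90, draw]
FD 7: (0,29) -> (0,36) [heading=90, draw]
Final: pos=(0,36), heading=90, 3 segment(s) drawn
Waypoints (4 total):
(0, 0)
(0, 20)
(0, 29)
(0, 36)

Answer: (0, 0)
(0, 20)
(0, 29)
(0, 36)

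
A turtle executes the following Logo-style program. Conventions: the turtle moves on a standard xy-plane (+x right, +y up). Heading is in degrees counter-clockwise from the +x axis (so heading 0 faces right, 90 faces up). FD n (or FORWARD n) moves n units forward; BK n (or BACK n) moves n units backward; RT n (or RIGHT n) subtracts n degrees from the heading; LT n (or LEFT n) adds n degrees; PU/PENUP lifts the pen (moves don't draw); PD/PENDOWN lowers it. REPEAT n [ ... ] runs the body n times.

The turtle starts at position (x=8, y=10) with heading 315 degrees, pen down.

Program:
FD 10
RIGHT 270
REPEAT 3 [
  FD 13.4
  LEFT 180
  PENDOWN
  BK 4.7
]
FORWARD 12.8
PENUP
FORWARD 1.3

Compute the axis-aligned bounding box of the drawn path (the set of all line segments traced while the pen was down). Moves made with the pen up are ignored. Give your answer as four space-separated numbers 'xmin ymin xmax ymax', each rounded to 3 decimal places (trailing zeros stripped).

Executing turtle program step by step:
Start: pos=(8,10), heading=315, pen down
FD 10: (8,10) -> (15.071,2.929) [heading=315, draw]
RT 270: heading 315 -> 45
REPEAT 3 [
  -- iteration 1/3 --
  FD 13.4: (15.071,2.929) -> (24.546,12.404) [heading=45, draw]
  LT 180: heading 45 -> 225
  PD: pen down
  BK 4.7: (24.546,12.404) -> (27.87,15.728) [heading=225, draw]
  -- iteration 2/3 --
  FD 13.4: (27.87,15.728) -> (18.394,6.252) [heading=225, draw]
  LT 180: heading 225 -> 45
  PD: pen down
  BK 4.7: (18.394,6.252) -> (15.071,2.929) [heading=45, draw]
  -- iteration 3/3 --
  FD 13.4: (15.071,2.929) -> (24.546,12.404) [heading=45, draw]
  LT 180: heading 45 -> 225
  PD: pen down
  BK 4.7: (24.546,12.404) -> (27.87,15.728) [heading=225, draw]
]
FD 12.8: (27.87,15.728) -> (18.819,6.677) [heading=225, draw]
PU: pen up
FD 1.3: (18.819,6.677) -> (17.899,5.757) [heading=225, move]
Final: pos=(17.899,5.757), heading=225, 8 segment(s) drawn

Segment endpoints: x in {8, 15.071, 15.071, 18.394, 18.819, 24.546, 27.87, 27.87}, y in {2.929, 2.929, 6.252, 6.677, 10, 12.404, 12.404, 15.728, 15.728}
xmin=8, ymin=2.929, xmax=27.87, ymax=15.728

Answer: 8 2.929 27.87 15.728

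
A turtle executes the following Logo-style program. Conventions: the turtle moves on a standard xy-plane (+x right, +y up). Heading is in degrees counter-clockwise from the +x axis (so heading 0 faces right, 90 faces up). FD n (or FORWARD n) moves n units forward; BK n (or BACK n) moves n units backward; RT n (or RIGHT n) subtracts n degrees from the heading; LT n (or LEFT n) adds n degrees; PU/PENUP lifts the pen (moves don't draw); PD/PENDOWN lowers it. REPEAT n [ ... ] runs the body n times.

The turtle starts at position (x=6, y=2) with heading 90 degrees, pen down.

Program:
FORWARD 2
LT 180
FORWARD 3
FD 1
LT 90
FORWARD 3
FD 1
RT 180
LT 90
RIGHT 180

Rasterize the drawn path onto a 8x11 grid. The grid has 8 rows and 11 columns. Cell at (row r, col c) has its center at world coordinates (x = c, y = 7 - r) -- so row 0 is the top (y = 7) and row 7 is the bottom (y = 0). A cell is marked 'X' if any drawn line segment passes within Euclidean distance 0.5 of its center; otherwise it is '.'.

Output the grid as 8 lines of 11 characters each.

Answer: ...........
...........
...........
......X....
......X....
......X....
......X....
......XXXXX

Derivation:
Segment 0: (6,2) -> (6,4)
Segment 1: (6,4) -> (6,1)
Segment 2: (6,1) -> (6,0)
Segment 3: (6,0) -> (9,-0)
Segment 4: (9,-0) -> (10,-0)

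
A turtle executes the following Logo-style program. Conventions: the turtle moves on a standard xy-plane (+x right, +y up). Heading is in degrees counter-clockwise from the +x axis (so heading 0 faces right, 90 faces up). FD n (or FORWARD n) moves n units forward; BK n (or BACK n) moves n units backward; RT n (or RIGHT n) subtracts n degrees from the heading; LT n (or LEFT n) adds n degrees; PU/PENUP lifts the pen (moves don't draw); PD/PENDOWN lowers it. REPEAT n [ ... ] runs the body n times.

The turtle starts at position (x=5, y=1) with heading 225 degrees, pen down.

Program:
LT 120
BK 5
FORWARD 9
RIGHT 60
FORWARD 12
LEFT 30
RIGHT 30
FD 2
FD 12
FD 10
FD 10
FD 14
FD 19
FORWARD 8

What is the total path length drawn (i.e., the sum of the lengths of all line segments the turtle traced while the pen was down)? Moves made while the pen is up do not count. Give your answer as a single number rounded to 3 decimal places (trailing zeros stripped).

Answer: 101

Derivation:
Executing turtle program step by step:
Start: pos=(5,1), heading=225, pen down
LT 120: heading 225 -> 345
BK 5: (5,1) -> (0.17,2.294) [heading=345, draw]
FD 9: (0.17,2.294) -> (8.864,-0.035) [heading=345, draw]
RT 60: heading 345 -> 285
FD 12: (8.864,-0.035) -> (11.97,-11.626) [heading=285, draw]
LT 30: heading 285 -> 315
RT 30: heading 315 -> 285
FD 2: (11.97,-11.626) -> (12.487,-13.558) [heading=285, draw]
FD 12: (12.487,-13.558) -> (15.593,-25.149) [heading=285, draw]
FD 10: (15.593,-25.149) -> (18.181,-34.809) [heading=285, draw]
FD 10: (18.181,-34.809) -> (20.769,-44.468) [heading=285, draw]
FD 14: (20.769,-44.468) -> (24.393,-57.991) [heading=285, draw]
FD 19: (24.393,-57.991) -> (29.31,-76.343) [heading=285, draw]
FD 8: (29.31,-76.343) -> (31.381,-84.071) [heading=285, draw]
Final: pos=(31.381,-84.071), heading=285, 10 segment(s) drawn

Segment lengths:
  seg 1: (5,1) -> (0.17,2.294), length = 5
  seg 2: (0.17,2.294) -> (8.864,-0.035), length = 9
  seg 3: (8.864,-0.035) -> (11.97,-11.626), length = 12
  seg 4: (11.97,-11.626) -> (12.487,-13.558), length = 2
  seg 5: (12.487,-13.558) -> (15.593,-25.149), length = 12
  seg 6: (15.593,-25.149) -> (18.181,-34.809), length = 10
  seg 7: (18.181,-34.809) -> (20.769,-44.468), length = 10
  seg 8: (20.769,-44.468) -> (24.393,-57.991), length = 14
  seg 9: (24.393,-57.991) -> (29.31,-76.343), length = 19
  seg 10: (29.31,-76.343) -> (31.381,-84.071), length = 8
Total = 101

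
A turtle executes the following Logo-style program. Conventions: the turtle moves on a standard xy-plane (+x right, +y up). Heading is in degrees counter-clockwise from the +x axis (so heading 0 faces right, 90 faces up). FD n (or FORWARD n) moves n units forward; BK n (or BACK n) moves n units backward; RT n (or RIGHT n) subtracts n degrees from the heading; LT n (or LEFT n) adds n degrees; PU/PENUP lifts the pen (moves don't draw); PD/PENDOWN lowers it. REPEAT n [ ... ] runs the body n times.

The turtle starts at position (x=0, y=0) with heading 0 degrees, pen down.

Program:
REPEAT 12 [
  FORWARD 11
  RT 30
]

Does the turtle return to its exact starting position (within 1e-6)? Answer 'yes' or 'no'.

Answer: yes

Derivation:
Executing turtle program step by step:
Start: pos=(0,0), heading=0, pen down
REPEAT 12 [
  -- iteration 1/12 --
  FD 11: (0,0) -> (11,0) [heading=0, draw]
  RT 30: heading 0 -> 330
  -- iteration 2/12 --
  FD 11: (11,0) -> (20.526,-5.5) [heading=330, draw]
  RT 30: heading 330 -> 300
  -- iteration 3/12 --
  FD 11: (20.526,-5.5) -> (26.026,-15.026) [heading=300, draw]
  RT 30: heading 300 -> 270
  -- iteration 4/12 --
  FD 11: (26.026,-15.026) -> (26.026,-26.026) [heading=270, draw]
  RT 30: heading 270 -> 240
  -- iteration 5/12 --
  FD 11: (26.026,-26.026) -> (20.526,-35.553) [heading=240, draw]
  RT 30: heading 240 -> 210
  -- iteration 6/12 --
  FD 11: (20.526,-35.553) -> (11,-41.053) [heading=210, draw]
  RT 30: heading 210 -> 180
  -- iteration 7/12 --
  FD 11: (11,-41.053) -> (0,-41.053) [heading=180, draw]
  RT 30: heading 180 -> 150
  -- iteration 8/12 --
  FD 11: (0,-41.053) -> (-9.526,-35.553) [heading=150, draw]
  RT 30: heading 150 -> 120
  -- iteration 9/12 --
  FD 11: (-9.526,-35.553) -> (-15.026,-26.026) [heading=120, draw]
  RT 30: heading 120 -> 90
  -- iteration 10/12 --
  FD 11: (-15.026,-26.026) -> (-15.026,-15.026) [heading=90, draw]
  RT 30: heading 90 -> 60
  -- iteration 11/12 --
  FD 11: (-15.026,-15.026) -> (-9.526,-5.5) [heading=60, draw]
  RT 30: heading 60 -> 30
  -- iteration 12/12 --
  FD 11: (-9.526,-5.5) -> (0,0) [heading=30, draw]
  RT 30: heading 30 -> 0
]
Final: pos=(0,0), heading=0, 12 segment(s) drawn

Start position: (0, 0)
Final position: (0, 0)
Distance = 0; < 1e-6 -> CLOSED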